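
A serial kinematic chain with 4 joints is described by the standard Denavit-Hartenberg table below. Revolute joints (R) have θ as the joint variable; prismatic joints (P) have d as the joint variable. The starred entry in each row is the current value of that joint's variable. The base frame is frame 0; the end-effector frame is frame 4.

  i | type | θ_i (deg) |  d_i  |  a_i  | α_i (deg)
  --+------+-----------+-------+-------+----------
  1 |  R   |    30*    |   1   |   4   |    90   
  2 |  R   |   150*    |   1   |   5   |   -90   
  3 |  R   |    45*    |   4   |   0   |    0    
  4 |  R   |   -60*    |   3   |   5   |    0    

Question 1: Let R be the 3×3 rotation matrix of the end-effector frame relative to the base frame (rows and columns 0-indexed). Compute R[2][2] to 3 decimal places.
-0.866

End-effector z-axis (col 2 of R) = (-0.4330,-0.2500,-0.8660)
R[2][2] = -0.8660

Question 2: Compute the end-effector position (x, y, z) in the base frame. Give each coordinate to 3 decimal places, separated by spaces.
after link 1: o_1 = (3.4641, 2.0000, 1.0000)
after link 2: o_2 = (0.2141, -1.0311, 3.5000)
after link 3: o_3 = (-1.5179, -2.0311, 0.0359)
after link 4: o_4 = (-5.7922, -5.9931, -0.1474)

-5.792 -5.993 -0.147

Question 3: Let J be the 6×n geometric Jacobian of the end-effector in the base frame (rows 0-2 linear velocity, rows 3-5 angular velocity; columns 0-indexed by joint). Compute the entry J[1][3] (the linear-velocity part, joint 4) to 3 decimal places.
3.622

axis z_3 = (-0.4330,-0.2500,-0.8660); lever o_n−o_3 = (-4.2742,-3.9620,-0.1833)
cross product → J_v[:, 3] = (-3.3854,3.6222,0.6470)
J_ω[:, 3] = z_3
entry J[1][3] = 3.6222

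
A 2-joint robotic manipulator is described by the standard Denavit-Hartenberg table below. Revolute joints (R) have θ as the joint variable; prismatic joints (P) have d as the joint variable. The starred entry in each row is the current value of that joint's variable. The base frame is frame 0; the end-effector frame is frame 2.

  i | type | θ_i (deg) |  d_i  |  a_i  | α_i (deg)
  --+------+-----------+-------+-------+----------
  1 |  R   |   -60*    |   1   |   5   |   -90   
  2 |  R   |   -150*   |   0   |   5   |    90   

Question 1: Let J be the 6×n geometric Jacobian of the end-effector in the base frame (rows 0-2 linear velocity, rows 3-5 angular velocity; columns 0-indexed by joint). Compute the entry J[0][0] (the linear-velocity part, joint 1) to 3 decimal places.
axis z_0 = ẑ; lever o_n−o_0 = (0.3349,-0.5801,3.5000)
cross product → J_v[:, 0] = (0.5801,0.3349,-0.0000)
J_ω[:, 0] = z_0
entry J[0][0] = 0.5801

0.580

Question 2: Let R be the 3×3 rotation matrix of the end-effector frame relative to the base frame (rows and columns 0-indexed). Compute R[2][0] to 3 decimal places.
0.500

End-effector x-axis (col 0 of R) = (-0.4330,0.7500,0.5000)
R[2][0] = 0.5000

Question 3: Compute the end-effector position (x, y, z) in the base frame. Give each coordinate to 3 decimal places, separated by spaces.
after link 1: o_1 = (2.5000, -4.3301, 1.0000)
after link 2: o_2 = (0.3349, -0.5801, 3.5000)

0.335 -0.580 3.500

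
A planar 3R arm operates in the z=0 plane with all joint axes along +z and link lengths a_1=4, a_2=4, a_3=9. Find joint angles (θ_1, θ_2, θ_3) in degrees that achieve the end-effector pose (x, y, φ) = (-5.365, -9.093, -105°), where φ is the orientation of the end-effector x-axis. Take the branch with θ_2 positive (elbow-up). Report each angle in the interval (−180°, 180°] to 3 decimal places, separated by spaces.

120.003 134.994 0.002

wrist centre = target − a_3·(cos φ, sin φ) = (-3.0356, -0.3997)
cos θ_2 = (9.3748−4²−4²)/(2·4·4) = -0.7070; θ_2 = 134.9944° (elbow-up)
β = atan2(-0.3997,-3.0356) = -172.4996°; ψ = atan2(2.8287,1.1718) = 67.4972°
θ_1 = β − ψ = -239.9969°
θ_3 = φ − θ_1 − θ_2 = 0.0024° (wrapped to (-180°,180°])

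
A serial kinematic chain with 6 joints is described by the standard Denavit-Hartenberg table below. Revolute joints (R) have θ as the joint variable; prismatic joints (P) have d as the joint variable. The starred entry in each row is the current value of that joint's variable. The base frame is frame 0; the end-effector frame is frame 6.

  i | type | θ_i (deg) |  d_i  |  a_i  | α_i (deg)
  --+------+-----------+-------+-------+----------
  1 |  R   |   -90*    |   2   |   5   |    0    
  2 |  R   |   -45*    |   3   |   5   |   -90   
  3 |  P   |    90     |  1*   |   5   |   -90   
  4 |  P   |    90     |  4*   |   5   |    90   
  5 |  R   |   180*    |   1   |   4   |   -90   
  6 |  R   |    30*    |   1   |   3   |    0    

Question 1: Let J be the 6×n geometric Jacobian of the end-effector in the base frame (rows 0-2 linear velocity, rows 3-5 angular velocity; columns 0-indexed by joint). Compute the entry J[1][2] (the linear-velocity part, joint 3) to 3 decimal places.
prismatic axis z_2 = (0.7071,-0.7071,0.0000)
J_v[:, 2] = z_2; J_ω[:, 2] = (0,0,0)
entry J[1][2] = -0.7071

-0.707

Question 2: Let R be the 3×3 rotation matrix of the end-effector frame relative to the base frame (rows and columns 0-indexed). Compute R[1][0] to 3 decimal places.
-0.612

End-effector x-axis (col 0 of R) = (0.6124,-0.6124,0.5000)
R[1][0] = -0.6124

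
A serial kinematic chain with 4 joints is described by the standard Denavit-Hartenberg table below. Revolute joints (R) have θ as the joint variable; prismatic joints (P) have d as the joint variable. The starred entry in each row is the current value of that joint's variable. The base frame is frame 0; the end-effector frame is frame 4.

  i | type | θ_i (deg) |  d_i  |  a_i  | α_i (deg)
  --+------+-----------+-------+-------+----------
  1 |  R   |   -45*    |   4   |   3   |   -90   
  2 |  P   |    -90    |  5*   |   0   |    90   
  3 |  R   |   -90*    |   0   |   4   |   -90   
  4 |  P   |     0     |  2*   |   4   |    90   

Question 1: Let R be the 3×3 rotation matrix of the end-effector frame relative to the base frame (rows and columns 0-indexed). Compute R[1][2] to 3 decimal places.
End-effector z-axis (col 2 of R) = (-0.7071,0.7071,0.0000)
R[1][2] = 0.7071

0.707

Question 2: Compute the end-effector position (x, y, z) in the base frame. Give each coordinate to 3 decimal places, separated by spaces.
after link 1: o_1 = (2.1213, -2.1213, 4.0000)
after link 2: o_2 = (5.6569, 1.4142, 4.0000)
after link 3: o_3 = (2.8284, -1.4142, 4.0000)
after link 4: o_4 = (0.0000, -4.2426, 6.0000)

0.000 -4.243 6.000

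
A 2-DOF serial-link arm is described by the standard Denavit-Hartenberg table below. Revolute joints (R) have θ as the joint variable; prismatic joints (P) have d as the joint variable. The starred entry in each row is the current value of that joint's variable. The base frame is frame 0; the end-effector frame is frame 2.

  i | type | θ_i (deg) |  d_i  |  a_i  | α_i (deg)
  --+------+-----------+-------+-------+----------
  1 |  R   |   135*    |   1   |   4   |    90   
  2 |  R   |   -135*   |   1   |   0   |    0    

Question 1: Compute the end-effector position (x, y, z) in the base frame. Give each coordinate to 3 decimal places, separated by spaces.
-2.121 3.536 1.000

after link 1: o_1 = (-2.8284, 2.8284, 1.0000)
after link 2: o_2 = (-2.1213, 3.5355, 1.0000)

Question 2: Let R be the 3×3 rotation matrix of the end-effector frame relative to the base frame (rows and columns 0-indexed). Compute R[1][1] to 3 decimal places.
End-effector y-axis (col 1 of R) = (-0.5000,0.5000,-0.7071)
R[1][1] = 0.5000

0.500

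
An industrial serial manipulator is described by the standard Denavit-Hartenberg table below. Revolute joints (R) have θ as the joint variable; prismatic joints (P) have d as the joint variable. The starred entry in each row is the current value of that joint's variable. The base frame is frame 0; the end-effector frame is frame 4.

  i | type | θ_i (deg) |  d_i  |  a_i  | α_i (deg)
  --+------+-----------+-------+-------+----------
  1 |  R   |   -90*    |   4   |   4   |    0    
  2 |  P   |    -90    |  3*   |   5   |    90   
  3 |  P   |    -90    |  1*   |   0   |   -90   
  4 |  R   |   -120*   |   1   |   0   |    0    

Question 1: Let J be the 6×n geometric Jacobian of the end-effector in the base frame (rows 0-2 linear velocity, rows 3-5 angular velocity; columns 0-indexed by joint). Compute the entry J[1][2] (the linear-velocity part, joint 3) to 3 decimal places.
1.000

prismatic axis z_2 = (-0.0000,1.0000,0.0000)
J_v[:, 2] = z_2; J_ω[:, 2] = (0,0,0)
entry J[1][2] = 1.0000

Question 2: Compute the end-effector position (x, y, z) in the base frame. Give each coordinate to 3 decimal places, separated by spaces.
after link 1: o_1 = (0.0000, -4.0000, 4.0000)
after link 2: o_2 = (-5.0000, -4.0000, 7.0000)
after link 3: o_3 = (-5.0000, -3.0000, 7.0000)
after link 4: o_4 = (-6.0000, -3.0000, 7.0000)

-6.000 -3.000 7.000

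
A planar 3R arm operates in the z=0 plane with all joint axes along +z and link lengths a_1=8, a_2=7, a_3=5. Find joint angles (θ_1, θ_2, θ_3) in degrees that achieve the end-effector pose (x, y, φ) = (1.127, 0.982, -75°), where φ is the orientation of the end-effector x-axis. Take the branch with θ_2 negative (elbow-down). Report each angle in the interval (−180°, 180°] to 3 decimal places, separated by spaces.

150.004 -135.001 -90.003

wrist centre = target − a_3·(cos φ, sin φ) = (-0.1671, 5.8116)
cos θ_2 = (33.8030−8²−7²)/(2·8·7) = -0.7071; θ_2 = -135.0008° (elbow-down)
β = atan2(5.8116,-0.1671) = 91.6469°; ψ = atan2(-4.9497,3.0502) = -58.3570°
θ_1 = β − ψ = 150.0039°
θ_3 = φ − θ_1 − θ_2 = -90.0031° (wrapped to (-180°,180°])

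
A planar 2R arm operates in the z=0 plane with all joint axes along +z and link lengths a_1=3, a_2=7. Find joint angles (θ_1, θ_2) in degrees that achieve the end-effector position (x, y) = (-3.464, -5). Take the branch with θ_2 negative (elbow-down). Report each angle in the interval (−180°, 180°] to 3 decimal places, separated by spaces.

-29.998 -120.001

cos θ_2 = (36.9993−3²−7²)/(2·3·7) = -0.5000; θ_2 = -120.0011° (elbow-down)
β = atan2(-5.0000,-3.4640) = -124.7142°; ψ = atan2(-6.0621,-0.5001) = -94.7162°
θ_1 = β − ψ = -29.9981°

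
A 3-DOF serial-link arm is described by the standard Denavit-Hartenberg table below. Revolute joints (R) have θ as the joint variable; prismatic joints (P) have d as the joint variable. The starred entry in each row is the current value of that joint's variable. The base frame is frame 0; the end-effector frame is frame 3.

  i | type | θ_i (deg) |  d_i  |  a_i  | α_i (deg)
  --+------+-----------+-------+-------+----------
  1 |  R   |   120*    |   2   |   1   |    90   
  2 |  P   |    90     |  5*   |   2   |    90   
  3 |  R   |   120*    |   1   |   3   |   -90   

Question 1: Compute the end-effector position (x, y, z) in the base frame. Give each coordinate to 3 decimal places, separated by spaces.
5.580 5.531 2.500

after link 1: o_1 = (-0.5000, 0.8660, 2.0000)
after link 2: o_2 = (3.8301, 3.3660, 4.0000)
after link 3: o_3 = (5.5801, 5.5311, 2.5000)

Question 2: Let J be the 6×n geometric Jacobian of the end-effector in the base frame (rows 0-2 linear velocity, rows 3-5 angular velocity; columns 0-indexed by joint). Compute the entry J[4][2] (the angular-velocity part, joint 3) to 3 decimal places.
axis z_2 = (-0.5000,0.8660,-0.0000); lever o_n−o_2 = (1.7500,2.1651,-1.5000)
cross product → J_v[:, 2] = (-1.2990,-0.7500,-2.5981)
J_ω[:, 2] = z_2
entry J[4][2] = 0.8660

0.866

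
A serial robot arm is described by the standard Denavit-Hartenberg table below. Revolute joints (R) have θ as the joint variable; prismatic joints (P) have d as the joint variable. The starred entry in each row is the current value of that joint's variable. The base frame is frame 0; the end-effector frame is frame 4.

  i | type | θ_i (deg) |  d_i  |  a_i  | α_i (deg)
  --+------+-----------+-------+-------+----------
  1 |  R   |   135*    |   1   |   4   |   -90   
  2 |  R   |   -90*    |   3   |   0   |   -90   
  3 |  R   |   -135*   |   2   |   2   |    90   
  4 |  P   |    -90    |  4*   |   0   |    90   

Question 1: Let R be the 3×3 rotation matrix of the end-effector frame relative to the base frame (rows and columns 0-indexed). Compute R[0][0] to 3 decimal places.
0.707

End-effector x-axis (col 0 of R) = (0.7071,-0.7071,-0.0000)
R[0][0] = 0.7071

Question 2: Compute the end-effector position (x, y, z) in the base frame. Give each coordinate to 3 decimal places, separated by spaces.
after link 1: o_1 = (-2.8284, 2.8284, 1.0000)
after link 2: o_2 = (-4.9497, 0.7071, 1.0000)
after link 3: o_3 = (-7.3640, 1.1213, -0.4142)
after link 4: o_4 = (-5.3640, 3.1213, -3.2426)

-5.364 3.121 -3.243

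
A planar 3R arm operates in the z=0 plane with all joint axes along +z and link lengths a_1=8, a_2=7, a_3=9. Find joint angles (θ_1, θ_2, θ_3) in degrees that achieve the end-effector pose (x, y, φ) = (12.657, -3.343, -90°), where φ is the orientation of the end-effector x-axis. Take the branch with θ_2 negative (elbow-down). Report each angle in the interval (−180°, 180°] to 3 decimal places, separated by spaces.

44.999 -44.996 -90.002

wrist centre = target − a_3·(cos φ, sin φ) = (12.6570, 5.6570)
cos θ_2 = (192.2013−8²−7²)/(2·8·7) = 0.7072; θ_2 = -44.9961° (elbow-down)
β = atan2(5.6570,12.6570) = 24.0821°; ψ = atan2(-4.9494,12.9501) = -20.9164°
θ_1 = β − ψ = 44.9985°
θ_3 = φ − θ_1 − θ_2 = -90.0024° (wrapped to (-180°,180°])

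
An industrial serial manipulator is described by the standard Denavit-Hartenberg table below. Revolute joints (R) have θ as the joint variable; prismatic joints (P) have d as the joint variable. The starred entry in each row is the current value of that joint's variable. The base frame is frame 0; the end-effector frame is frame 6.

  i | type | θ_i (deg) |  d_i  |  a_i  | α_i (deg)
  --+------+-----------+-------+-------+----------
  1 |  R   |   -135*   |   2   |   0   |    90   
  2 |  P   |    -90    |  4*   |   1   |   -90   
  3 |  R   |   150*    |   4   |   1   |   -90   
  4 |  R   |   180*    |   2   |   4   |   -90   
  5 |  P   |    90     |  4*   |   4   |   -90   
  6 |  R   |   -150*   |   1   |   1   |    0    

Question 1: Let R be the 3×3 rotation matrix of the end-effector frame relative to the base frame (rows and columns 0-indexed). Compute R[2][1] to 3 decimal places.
End-effector y-axis (col 1 of R) = (-0.3062,-0.9186,-0.2500)
R[2][1] = -0.2500

-0.250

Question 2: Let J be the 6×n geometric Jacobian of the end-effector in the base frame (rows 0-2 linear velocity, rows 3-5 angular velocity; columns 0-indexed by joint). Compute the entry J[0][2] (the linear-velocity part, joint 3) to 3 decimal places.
axis z_2 = (-0.7071,-0.7071,0.0000); lever o_n−o_2 = (-6.0231,-5.9977,-2.2990)
cross product → J_v[:, 2] = (1.6257,-1.6257,-0.0179)
J_ω[:, 2] = z_2
entry J[0][2] = 1.6257

1.626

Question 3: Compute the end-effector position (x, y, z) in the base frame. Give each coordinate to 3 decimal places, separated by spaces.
after link 1: o_1 = (0.0000, 0.0000, 2.0000)
after link 2: o_2 = (-2.8284, 2.8284, 1.0000)
after link 3: o_3 = (-5.3033, -0.3536, 1.8660)
after link 4: o_4 = (-7.9423, 2.2854, -0.5981)
after link 5: o_5 = (-8.3212, -2.9925, -2.5981)
after link 6: o_6 = (-8.8515, -3.1693, -1.2990)

-8.852 -3.169 -1.299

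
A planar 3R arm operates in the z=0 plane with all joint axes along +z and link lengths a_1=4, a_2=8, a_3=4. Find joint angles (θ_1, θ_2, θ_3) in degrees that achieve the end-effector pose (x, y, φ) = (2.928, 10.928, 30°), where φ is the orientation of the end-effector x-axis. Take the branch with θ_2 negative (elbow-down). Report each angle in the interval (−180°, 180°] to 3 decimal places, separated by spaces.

wrist centre = target − a_3·(cos φ, sin φ) = (-0.5361, 8.9280)
cos θ_2 = (79.9966−4²−8²)/(2·4·8) = -0.0001; θ_2 = -90.0031° (elbow-down)
β = atan2(8.9280,-0.5361) = 93.4363°; ψ = atan2(-8.0000,3.9996) = -63.4374°
θ_1 = β − ψ = 156.8737°
θ_3 = φ − θ_1 − θ_2 = -36.8707° (wrapped to (-180°,180°])

156.874 -90.003 -36.871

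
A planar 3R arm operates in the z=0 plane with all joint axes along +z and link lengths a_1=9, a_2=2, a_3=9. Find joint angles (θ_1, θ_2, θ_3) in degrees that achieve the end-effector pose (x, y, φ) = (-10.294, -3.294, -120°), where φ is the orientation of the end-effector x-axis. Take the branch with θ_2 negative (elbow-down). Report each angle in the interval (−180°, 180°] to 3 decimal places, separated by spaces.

wrist centre = target − a_3·(cos φ, sin φ) = (-5.7940, 4.5002)
cos θ_2 = (53.8225−9²−2²)/(2·9·2) = -0.8660; θ_2 = -150.0019° (elbow-down)
β = atan2(4.5002,-5.7940) = 142.1633°; ψ = atan2(-0.9999,7.2679) = -7.8338°
θ_1 = β − ψ = 149.9971°
θ_3 = φ − θ_1 − θ_2 = -119.9952° (wrapped to (-180°,180°])

149.997 -150.002 -119.995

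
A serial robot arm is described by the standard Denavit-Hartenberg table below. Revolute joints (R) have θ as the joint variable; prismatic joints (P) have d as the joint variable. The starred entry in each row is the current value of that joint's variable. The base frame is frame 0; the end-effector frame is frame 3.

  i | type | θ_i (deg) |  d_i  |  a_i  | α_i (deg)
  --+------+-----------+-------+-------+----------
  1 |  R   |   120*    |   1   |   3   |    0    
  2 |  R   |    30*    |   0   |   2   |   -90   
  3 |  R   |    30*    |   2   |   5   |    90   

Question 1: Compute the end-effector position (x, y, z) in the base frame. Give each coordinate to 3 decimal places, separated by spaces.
-7.982 4.031 -1.500

after link 1: o_1 = (-1.5000, 2.5981, 1.0000)
after link 2: o_2 = (-3.2321, 3.5981, 1.0000)
after link 3: o_3 = (-7.9821, 4.0311, -1.5000)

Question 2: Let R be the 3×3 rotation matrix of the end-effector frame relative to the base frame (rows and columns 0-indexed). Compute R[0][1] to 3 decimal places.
End-effector y-axis (col 1 of R) = (-0.5000,-0.8660,0.0000)
R[0][1] = -0.5000

-0.500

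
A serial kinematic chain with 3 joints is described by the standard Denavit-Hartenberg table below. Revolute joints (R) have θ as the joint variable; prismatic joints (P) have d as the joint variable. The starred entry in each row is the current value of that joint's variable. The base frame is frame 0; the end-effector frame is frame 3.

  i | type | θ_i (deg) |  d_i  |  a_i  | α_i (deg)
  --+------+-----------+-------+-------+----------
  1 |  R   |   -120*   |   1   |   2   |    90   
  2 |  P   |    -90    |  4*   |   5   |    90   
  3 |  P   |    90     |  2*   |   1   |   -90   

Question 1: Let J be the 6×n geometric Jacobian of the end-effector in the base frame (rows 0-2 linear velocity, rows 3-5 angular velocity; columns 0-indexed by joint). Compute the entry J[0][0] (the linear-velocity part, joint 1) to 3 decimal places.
-2.500

axis z_0 = ẑ; lever o_n−o_0 = (-4.3301,2.5000,-4.0000)
cross product → J_v[:, 0] = (-2.5000,-4.3301,0.0000)
J_ω[:, 0] = z_0
entry J[0][0] = -2.5000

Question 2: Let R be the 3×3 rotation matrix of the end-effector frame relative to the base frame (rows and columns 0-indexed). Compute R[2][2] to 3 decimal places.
End-effector z-axis (col 2 of R) = (0.0000,0.0000,1.0000)
R[2][2] = 1.0000

1.000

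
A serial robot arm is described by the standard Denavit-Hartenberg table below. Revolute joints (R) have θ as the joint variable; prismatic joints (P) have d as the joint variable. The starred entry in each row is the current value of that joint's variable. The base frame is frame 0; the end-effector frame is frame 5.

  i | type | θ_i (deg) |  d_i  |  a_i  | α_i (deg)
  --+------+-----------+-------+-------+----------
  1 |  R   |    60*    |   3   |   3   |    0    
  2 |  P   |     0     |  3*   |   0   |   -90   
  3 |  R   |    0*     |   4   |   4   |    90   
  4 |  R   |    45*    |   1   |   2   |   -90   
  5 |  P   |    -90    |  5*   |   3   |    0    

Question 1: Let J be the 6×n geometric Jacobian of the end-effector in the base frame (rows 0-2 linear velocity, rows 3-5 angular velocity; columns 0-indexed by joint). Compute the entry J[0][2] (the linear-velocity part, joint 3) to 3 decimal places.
axis z_2 = (-0.8660,0.5000,0.0000); lever o_n−o_2 = (-6.8114,6.1019,4.0000)
cross product → J_v[:, 2] = (2.0000,3.4641,-1.8787)
J_ω[:, 2] = z_2
entry J[0][2] = 2.0000

2.000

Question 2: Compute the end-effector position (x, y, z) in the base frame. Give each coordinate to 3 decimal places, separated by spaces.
after link 1: o_1 = (1.5000, 2.5981, 3.0000)
after link 2: o_2 = (1.5000, 2.5981, 6.0000)
after link 3: o_3 = (0.0359, 8.0622, 6.0000)
after link 4: o_4 = (-0.4817, 9.9940, 7.0000)
after link 5: o_5 = (-5.3114, 8.6999, 10.0000)

-5.311 8.700 10.000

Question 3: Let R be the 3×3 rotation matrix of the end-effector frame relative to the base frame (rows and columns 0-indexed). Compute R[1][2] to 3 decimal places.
End-effector z-axis (col 2 of R) = (-0.9659,-0.2588,0.0000)
R[1][2] = -0.2588

-0.259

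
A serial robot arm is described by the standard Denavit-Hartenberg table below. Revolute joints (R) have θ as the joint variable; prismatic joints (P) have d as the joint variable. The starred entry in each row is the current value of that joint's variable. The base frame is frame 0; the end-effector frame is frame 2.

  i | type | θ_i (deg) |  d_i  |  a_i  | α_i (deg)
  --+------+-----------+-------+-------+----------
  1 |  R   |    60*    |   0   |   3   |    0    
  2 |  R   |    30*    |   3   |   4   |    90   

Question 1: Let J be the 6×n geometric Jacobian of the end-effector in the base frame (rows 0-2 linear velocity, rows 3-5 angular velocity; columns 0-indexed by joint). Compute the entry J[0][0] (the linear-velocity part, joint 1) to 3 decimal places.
-6.598

axis z_0 = ẑ; lever o_n−o_0 = (1.5000,6.5981,3.0000)
cross product → J_v[:, 0] = (-6.5981,1.5000,0.0000)
J_ω[:, 0] = z_0
entry J[0][0] = -6.5981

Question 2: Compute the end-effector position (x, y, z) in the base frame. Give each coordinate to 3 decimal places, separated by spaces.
after link 1: o_1 = (1.5000, 2.5981, 0.0000)
after link 2: o_2 = (1.5000, 6.5981, 3.0000)

1.500 6.598 3.000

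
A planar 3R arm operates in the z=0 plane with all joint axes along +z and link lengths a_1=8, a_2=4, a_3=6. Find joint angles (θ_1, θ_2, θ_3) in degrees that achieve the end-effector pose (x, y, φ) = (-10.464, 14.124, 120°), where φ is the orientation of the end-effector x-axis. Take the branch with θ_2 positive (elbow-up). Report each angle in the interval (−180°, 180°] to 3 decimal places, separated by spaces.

wrist centre = target − a_3·(cos φ, sin φ) = (-7.4640, 8.9278)
cos θ_2 = (135.4178−8²−4²)/(2·8·4) = 0.8659; θ_2 = 30.0141° (elbow-up)
β = atan2(8.9278,-7.4640) = 129.8968°; ψ = atan2(2.0009,11.4636) = 9.9006°
θ_1 = β − ψ = 119.9962°
θ_3 = φ − θ_1 − θ_2 = -30.0103° (wrapped to (-180°,180°])

119.996 30.014 -30.010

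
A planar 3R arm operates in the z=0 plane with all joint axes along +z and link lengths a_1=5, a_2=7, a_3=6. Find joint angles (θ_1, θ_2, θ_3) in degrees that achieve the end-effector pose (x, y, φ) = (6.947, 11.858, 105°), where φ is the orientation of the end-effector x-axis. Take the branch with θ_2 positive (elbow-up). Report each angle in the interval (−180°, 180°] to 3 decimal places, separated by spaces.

0.002 59.998 44.999

wrist centre = target − a_3·(cos φ, sin φ) = (8.4999, 6.0624)
cos θ_2 = (109.0018−5²−7²)/(2·5·7) = 0.5000; θ_2 = 59.9983° (elbow-up)
β = atan2(6.0624,8.4999) = 35.4978°; ψ = atan2(6.0621,8.5002) = 35.4953°
θ_1 = β − ψ = 0.0025°
θ_3 = φ − θ_1 − θ_2 = 44.9992° (wrapped to (-180°,180°])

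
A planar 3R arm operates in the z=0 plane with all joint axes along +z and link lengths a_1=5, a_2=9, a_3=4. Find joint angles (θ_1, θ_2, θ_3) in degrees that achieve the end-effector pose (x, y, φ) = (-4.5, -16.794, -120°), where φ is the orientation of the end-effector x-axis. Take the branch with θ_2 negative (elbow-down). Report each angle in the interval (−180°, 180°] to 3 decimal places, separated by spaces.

-81.239 -30.008 -8.753

wrist centre = target − a_3·(cos φ, sin φ) = (-2.5000, -13.3299)
cos θ_2 = (183.9362−5²−9²)/(2·5·9) = 0.8660; θ_2 = -30.0078° (elbow-down)
β = atan2(-13.3299,-2.5000) = -100.6223°; ψ = atan2(-4.5011,12.7936) = -19.3829°
θ_1 = β − ψ = -81.2394°
θ_3 = φ − θ_1 − θ_2 = -8.7528° (wrapped to (-180°,180°])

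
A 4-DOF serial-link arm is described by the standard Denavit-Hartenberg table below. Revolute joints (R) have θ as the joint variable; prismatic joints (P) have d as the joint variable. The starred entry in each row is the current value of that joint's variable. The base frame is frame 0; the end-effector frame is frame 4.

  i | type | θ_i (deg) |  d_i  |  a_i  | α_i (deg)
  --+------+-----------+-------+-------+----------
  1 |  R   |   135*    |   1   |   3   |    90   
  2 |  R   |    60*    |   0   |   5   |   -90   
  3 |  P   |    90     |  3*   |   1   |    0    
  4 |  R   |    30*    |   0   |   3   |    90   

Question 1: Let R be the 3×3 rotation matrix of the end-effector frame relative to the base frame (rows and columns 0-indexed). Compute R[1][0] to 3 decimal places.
End-effector x-axis (col 0 of R) = (-0.4356,-0.7891,-0.4330)
R[1][0] = -0.7891

-0.789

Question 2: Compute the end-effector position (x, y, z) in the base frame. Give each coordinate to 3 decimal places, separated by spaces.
-4.066 -1.023 5.531

after link 1: o_1 = (-2.1213, 2.1213, 1.0000)
after link 2: o_2 = (-3.8891, 3.8891, 5.3301)
after link 3: o_3 = (-2.7591, 1.3449, 6.8301)
after link 4: o_4 = (-4.0659, -1.0226, 5.5311)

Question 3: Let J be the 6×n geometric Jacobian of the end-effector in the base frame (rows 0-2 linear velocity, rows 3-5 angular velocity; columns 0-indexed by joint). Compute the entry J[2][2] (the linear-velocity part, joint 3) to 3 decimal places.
0.500

prismatic axis z_2 = (0.6124,-0.6124,0.5000)
J_v[:, 2] = z_2; J_ω[:, 2] = (0,0,0)
entry J[2][2] = 0.5000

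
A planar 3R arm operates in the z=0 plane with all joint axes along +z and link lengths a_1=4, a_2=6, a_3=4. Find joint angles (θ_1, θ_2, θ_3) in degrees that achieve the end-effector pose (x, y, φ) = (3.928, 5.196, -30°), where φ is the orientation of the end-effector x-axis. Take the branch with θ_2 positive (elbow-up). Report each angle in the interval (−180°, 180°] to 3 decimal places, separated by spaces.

wrist centre = target − a_3·(cos φ, sin φ) = (0.4639, 7.1960)
cos θ_2 = (51.9976−4²−6²)/(2·4·6) = -0.0000; θ_2 = 90.0028° (elbow-up)
β = atan2(7.1960,0.4639) = 86.3115°; ψ = atan2(6.0000,3.9997) = 56.3119°
θ_1 = β − ψ = 29.9996°
θ_3 = φ − θ_1 − θ_2 = -150.0024° (wrapped to (-180°,180°])

30.000 90.003 -150.002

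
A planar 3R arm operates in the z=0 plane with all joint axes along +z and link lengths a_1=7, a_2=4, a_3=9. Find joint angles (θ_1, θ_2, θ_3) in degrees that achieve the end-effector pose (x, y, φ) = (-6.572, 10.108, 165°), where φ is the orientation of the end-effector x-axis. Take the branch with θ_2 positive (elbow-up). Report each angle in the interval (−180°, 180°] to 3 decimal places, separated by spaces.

45.003 89.993 30.005

wrist centre = target − a_3·(cos φ, sin φ) = (2.1213, 7.7786)
cos θ_2 = (65.0071−7²−4²)/(2·7·4) = 0.0001; θ_2 = 89.9927° (elbow-up)
β = atan2(7.7786,2.1213) = 74.7456°; ψ = atan2(4.0000,7.0005) = 29.7431°
θ_1 = β − ψ = 45.0026°
θ_3 = φ − θ_1 − θ_2 = 30.0047° (wrapped to (-180°,180°])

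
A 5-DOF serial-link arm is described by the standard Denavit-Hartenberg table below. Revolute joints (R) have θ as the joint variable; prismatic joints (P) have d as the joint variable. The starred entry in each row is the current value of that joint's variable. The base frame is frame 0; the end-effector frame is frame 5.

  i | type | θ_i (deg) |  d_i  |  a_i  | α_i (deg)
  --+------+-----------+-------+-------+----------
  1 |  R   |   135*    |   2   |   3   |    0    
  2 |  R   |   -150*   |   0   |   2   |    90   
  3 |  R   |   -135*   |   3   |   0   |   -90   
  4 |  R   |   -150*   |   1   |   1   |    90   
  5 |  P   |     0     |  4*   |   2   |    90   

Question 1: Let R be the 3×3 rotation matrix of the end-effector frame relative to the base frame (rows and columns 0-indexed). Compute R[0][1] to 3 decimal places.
0.566

End-effector y-axis (col 1 of R) = (0.5657,0.7450,0.3536)
R[0][1] = 0.5657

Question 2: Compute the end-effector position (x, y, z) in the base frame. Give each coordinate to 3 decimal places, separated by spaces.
3.366 -0.421 4.544

after link 1: o_1 = (-2.1213, 2.1213, 2.0000)
after link 2: o_2 = (-0.1895, 1.6037, 2.0000)
after link 3: o_3 = (-0.9659, -1.2941, 2.0000)
after link 4: o_4 = (0.1792, -2.1186, 1.9053)
after link 5: o_5 = (3.3660, -0.4214, 4.5442)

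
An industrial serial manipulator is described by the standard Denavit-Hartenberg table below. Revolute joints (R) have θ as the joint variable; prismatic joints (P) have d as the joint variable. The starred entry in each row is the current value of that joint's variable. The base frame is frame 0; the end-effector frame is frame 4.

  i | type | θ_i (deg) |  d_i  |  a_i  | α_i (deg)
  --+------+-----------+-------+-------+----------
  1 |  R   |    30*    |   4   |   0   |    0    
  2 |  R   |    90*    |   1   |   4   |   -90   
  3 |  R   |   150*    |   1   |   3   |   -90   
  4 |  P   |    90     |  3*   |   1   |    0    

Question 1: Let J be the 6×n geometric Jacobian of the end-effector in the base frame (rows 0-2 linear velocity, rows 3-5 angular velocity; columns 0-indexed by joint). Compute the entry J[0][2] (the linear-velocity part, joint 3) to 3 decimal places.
axis z_2 = (-0.8660,-0.5000,0.0000); lever o_n−o_2 = (2.0490,-3.5490,1.0981)
cross product → J_v[:, 2] = (-0.5490,0.9510,4.0981)
J_ω[:, 2] = z_2
entry J[0][2] = -0.5490

-0.549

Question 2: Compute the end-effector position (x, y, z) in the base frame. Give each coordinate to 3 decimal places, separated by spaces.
0.049 -0.085 6.098

after link 1: o_1 = (0.0000, 0.0000, 4.0000)
after link 2: o_2 = (-2.0000, 3.4641, 5.0000)
after link 3: o_3 = (-1.5670, 0.7141, 3.5000)
after link 4: o_4 = (0.0490, -0.0849, 6.0981)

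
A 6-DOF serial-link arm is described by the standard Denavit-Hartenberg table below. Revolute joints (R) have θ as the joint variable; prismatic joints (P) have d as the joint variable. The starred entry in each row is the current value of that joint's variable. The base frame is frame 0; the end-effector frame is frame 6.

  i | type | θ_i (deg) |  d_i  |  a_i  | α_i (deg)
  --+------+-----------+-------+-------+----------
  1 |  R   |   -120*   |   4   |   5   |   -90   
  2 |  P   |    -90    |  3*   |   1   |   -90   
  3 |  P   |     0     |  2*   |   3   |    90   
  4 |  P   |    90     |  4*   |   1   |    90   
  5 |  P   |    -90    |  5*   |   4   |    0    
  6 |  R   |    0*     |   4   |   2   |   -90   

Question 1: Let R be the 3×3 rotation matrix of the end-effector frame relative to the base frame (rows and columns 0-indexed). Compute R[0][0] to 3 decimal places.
End-effector x-axis (col 0 of R) = (-0.8660,0.5000,0.0000)
R[0][0] = -0.8660

-0.866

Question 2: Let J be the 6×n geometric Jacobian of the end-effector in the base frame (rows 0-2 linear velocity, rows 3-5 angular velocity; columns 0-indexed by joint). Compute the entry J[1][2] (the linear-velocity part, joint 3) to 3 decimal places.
-0.866

prismatic axis z_2 = (-0.5000,-0.8660,-0.0000)
J_v[:, 2] = z_2; J_ω[:, 2] = (0,0,0)
entry J[1][2] = -0.8660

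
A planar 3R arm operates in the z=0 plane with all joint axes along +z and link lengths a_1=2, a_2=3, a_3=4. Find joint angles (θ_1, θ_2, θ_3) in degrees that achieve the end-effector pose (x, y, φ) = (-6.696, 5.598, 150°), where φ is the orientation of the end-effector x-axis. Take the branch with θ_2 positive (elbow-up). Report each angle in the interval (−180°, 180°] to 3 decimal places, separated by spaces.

113.855 30.015 6.130

wrist centre = target − a_3·(cos φ, sin φ) = (-3.2319, 3.5980)
cos θ_2 = (23.3908−2²−3²)/(2·2·3) = 0.8659; θ_2 = 30.0146° (elbow-up)
β = atan2(3.5980,-3.2319) = 131.9317°; ψ = atan2(1.5007,4.5977) = 18.0764°
θ_1 = β − ψ = 113.8553°
θ_3 = φ − θ_1 − θ_2 = 6.1301° (wrapped to (-180°,180°])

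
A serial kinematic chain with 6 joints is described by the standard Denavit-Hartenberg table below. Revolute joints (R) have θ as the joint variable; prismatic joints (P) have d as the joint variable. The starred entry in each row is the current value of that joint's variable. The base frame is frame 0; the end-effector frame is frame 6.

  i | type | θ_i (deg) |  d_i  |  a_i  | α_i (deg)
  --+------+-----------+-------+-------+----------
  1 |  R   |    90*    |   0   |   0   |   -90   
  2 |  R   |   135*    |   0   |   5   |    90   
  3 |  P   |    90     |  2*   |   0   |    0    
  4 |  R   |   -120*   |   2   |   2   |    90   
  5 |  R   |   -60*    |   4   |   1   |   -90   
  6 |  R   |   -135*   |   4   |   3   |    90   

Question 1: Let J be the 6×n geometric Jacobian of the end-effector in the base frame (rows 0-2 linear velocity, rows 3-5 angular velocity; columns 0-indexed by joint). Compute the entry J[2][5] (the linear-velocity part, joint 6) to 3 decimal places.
1.400

axis z_5 = (0.4330,-0.1768,-0.8839); lever o_n−o_5 = (3.0388,1.9915,-3.4351)
cross product → J_v[:, 5] = (2.3674,-1.1986,1.3995)
J_ω[:, 5] = z_5
entry J[2][5] = 1.3995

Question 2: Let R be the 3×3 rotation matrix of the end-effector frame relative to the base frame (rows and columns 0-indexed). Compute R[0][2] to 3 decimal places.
-0.789

End-effector z-axis (col 2 of R) = (-0.7891,0.3995,-0.4665)
R[0][2] = -0.7891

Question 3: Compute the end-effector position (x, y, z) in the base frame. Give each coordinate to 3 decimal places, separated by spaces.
7.753 0.555 -9.303

after link 1: o_1 = (0.0000, 0.0000, 0.0000)
after link 2: o_2 = (-0.0000, -3.5355, -3.5355)
after link 3: o_3 = (-0.0000, -2.1213, -4.9497)
after link 4: o_4 = (1.0000, -1.9319, -7.5887)
after link 5: o_5 = (4.7141, -1.4362, -5.8683)
after link 6: o_6 = (7.7529, 0.5553, -9.3034)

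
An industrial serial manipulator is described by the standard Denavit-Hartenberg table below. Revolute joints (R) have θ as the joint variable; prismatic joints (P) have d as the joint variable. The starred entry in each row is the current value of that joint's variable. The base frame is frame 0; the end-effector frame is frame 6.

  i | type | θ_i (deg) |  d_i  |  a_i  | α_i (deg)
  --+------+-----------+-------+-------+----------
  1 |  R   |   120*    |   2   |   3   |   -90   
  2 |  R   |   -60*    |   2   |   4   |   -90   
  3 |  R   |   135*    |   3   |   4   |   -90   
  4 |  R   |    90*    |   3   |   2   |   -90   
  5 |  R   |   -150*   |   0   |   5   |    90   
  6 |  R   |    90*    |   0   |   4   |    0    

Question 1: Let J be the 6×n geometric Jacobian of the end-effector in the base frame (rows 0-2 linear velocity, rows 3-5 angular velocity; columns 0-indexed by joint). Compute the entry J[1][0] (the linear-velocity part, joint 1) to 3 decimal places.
axis z_0 = ẑ; lever o_n−o_0 = (-8.9358,3.6992,-0.5690)
cross product → J_v[:, 0] = (-3.6992,-8.9358,0.0000)
J_ω[:, 0] = z_0
entry J[1][0] = -8.9358

-8.936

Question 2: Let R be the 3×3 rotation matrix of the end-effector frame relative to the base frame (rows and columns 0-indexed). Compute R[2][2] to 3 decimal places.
0.280

End-effector z-axis (col 2 of R) = (0.1607,0.9464,0.2803)
R[2][2] = 0.2803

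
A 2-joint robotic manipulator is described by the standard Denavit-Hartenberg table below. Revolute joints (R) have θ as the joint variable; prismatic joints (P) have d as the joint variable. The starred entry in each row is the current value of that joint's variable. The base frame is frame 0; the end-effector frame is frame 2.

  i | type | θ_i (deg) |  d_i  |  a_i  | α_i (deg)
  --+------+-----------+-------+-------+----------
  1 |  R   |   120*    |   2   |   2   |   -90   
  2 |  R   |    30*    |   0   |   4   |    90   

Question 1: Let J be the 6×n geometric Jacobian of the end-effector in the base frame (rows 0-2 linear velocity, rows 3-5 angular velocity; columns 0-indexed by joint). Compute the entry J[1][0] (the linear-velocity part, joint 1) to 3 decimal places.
-2.732

axis z_0 = ẑ; lever o_n−o_0 = (-2.7321,4.7321,0.0000)
cross product → J_v[:, 0] = (-4.7321,-2.7321,0.0000)
J_ω[:, 0] = z_0
entry J[1][0] = -2.7321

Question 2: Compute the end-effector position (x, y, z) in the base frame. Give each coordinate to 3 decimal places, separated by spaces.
after link 1: o_1 = (-1.0000, 1.7321, 2.0000)
after link 2: o_2 = (-2.7321, 4.7321, 0.0000)

-2.732 4.732 0.000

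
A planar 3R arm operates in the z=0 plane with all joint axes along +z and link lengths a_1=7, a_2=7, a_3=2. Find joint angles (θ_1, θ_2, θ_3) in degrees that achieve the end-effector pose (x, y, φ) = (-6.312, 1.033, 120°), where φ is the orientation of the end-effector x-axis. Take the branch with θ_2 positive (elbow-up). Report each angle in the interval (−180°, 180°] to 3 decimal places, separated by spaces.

wrist centre = target − a_3·(cos φ, sin φ) = (-5.3120, -0.6991)
cos θ_2 = (28.7060−7²−7²)/(2·7·7) = -0.7071; θ_2 = 134.9979° (elbow-up)
β = atan2(-0.6991,-5.3120) = -172.5030°; ψ = atan2(4.9499,2.0504) = 67.4990°
θ_1 = β − ψ = -240.0020°
θ_3 = φ − θ_1 − θ_2 = -134.9959° (wrapped to (-180°,180°])

119.998 134.998 -134.996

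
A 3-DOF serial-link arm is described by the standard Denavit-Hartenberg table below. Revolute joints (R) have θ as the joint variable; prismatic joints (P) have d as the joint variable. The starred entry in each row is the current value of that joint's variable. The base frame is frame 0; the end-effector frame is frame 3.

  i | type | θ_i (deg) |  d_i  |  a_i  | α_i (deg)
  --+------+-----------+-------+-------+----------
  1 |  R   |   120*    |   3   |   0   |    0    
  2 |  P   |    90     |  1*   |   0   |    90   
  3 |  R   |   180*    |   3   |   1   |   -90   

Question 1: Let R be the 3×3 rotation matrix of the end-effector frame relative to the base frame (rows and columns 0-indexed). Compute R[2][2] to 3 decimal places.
-1.000

End-effector z-axis (col 2 of R) = (0.0000,0.0000,-1.0000)
R[2][2] = -1.0000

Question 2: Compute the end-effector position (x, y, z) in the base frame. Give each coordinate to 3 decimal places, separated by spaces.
after link 1: o_1 = (0.0000, 0.0000, 3.0000)
after link 2: o_2 = (0.0000, 0.0000, 4.0000)
after link 3: o_3 = (-0.6340, 3.0981, 4.0000)

-0.634 3.098 4.000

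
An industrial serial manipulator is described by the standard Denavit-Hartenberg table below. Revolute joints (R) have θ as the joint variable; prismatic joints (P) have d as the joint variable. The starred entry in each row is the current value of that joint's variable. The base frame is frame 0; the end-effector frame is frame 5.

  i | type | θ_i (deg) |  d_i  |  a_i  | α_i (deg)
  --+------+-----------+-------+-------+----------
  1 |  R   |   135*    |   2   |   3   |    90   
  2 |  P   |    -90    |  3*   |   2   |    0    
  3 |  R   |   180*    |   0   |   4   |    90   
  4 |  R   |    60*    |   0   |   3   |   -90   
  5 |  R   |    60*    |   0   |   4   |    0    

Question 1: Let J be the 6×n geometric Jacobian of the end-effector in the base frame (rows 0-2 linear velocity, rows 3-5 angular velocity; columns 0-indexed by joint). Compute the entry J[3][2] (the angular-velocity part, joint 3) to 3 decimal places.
axis z_2 = (0.7071,0.7071,0.0000); lever o_n−o_2 = (5.5114,0.6124,6.5000)
cross product → J_v[:, 2] = (4.5962,-4.5962,-3.4641)
J_ω[:, 2] = z_2
entry J[3][2] = 0.7071

0.707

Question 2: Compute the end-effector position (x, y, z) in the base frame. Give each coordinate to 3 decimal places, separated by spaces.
5.511 4.855 6.500

after link 1: o_1 = (-2.1213, 2.1213, 2.0000)
after link 2: o_2 = (0.0000, 4.2426, 0.0000)
after link 3: o_3 = (0.0000, 4.2426, 4.0000)
after link 4: o_4 = (1.8371, 6.0798, 5.5000)
after link 5: o_5 = (5.5114, 4.8550, 6.5000)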